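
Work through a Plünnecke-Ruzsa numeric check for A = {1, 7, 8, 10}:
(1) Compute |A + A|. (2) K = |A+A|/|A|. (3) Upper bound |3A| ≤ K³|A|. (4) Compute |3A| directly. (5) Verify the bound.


|A| = 4.
Step 1: Compute A + A by enumerating all 16 pairs.
A + A = {2, 8, 9, 11, 14, 15, 16, 17, 18, 20}, so |A + A| = 10.
Step 2: Doubling constant K = |A + A|/|A| = 10/4 = 10/4 ≈ 2.5000.
Step 3: Plünnecke-Ruzsa gives |3A| ≤ K³·|A| = (2.5000)³ · 4 ≈ 62.5000.
Step 4: Compute 3A = A + A + A directly by enumerating all triples (a,b,c) ∈ A³; |3A| = 18.
Step 5: Check 18 ≤ 62.5000? Yes ✓.

K = 10/4, Plünnecke-Ruzsa bound K³|A| ≈ 62.5000, |3A| = 18, inequality holds.


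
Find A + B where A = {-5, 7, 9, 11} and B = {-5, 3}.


A + B = {a + b : a ∈ A, b ∈ B}.
Enumerate all |A|·|B| = 4·2 = 8 pairs (a, b) and collect distinct sums.
a = -5: -5+-5=-10, -5+3=-2
a = 7: 7+-5=2, 7+3=10
a = 9: 9+-5=4, 9+3=12
a = 11: 11+-5=6, 11+3=14
Collecting distinct sums: A + B = {-10, -2, 2, 4, 6, 10, 12, 14}
|A + B| = 8

A + B = {-10, -2, 2, 4, 6, 10, 12, 14}


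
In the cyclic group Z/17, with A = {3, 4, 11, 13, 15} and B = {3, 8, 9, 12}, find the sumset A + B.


Work in Z/17Z: reduce every sum a + b modulo 17.
Enumerate all 20 pairs:
a = 3: 3+3=6, 3+8=11, 3+9=12, 3+12=15
a = 4: 4+3=7, 4+8=12, 4+9=13, 4+12=16
a = 11: 11+3=14, 11+8=2, 11+9=3, 11+12=6
a = 13: 13+3=16, 13+8=4, 13+9=5, 13+12=8
a = 15: 15+3=1, 15+8=6, 15+9=7, 15+12=10
Distinct residues collected: {1, 2, 3, 4, 5, 6, 7, 8, 10, 11, 12, 13, 14, 15, 16}
|A + B| = 15 (out of 17 total residues).

A + B = {1, 2, 3, 4, 5, 6, 7, 8, 10, 11, 12, 13, 14, 15, 16}


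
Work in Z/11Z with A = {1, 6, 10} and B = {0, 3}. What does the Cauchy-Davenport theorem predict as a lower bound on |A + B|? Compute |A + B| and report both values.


Cauchy-Davenport: |A + B| ≥ min(p, |A| + |B| - 1) for A, B nonempty in Z/pZ.
|A| = 3, |B| = 2, p = 11.
CD lower bound = min(11, 3 + 2 - 1) = min(11, 4) = 4.
Compute A + B mod 11 directly:
a = 1: 1+0=1, 1+3=4
a = 6: 6+0=6, 6+3=9
a = 10: 10+0=10, 10+3=2
A + B = {1, 2, 4, 6, 9, 10}, so |A + B| = 6.
Verify: 6 ≥ 4? Yes ✓.

CD lower bound = 4, actual |A + B| = 6.


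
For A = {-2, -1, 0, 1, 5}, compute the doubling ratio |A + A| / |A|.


|A| = 5.
Compute A + A by enumerating all 25 pairs.
A + A = {-4, -3, -2, -1, 0, 1, 2, 3, 4, 5, 6, 10}, so |A + A| = 12.
K = |A + A| / |A| = 12/5 (already in lowest terms) ≈ 2.4000.
Reference: AP of size 5 gives K = 9/5 ≈ 1.8000; a fully generic set of size 5 gives K ≈ 3.0000.

|A| = 5, |A + A| = 12, K = 12/5.


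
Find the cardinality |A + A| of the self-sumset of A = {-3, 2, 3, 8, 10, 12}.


A + A = {a + a' : a, a' ∈ A}; |A| = 6.
General bounds: 2|A| - 1 ≤ |A + A| ≤ |A|(|A|+1)/2, i.e. 11 ≤ |A + A| ≤ 21.
Lower bound 2|A|-1 is attained iff A is an arithmetic progression.
Enumerate sums a + a' for a ≤ a' (symmetric, so this suffices):
a = -3: -3+-3=-6, -3+2=-1, -3+3=0, -3+8=5, -3+10=7, -3+12=9
a = 2: 2+2=4, 2+3=5, 2+8=10, 2+10=12, 2+12=14
a = 3: 3+3=6, 3+8=11, 3+10=13, 3+12=15
a = 8: 8+8=16, 8+10=18, 8+12=20
a = 10: 10+10=20, 10+12=22
a = 12: 12+12=24
Distinct sums: {-6, -1, 0, 4, 5, 6, 7, 9, 10, 11, 12, 13, 14, 15, 16, 18, 20, 22, 24}
|A + A| = 19

|A + A| = 19


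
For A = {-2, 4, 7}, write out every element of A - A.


A - A = {a - a' : a, a' ∈ A}.
Compute a - a' for each ordered pair (a, a'):
a = -2: -2--2=0, -2-4=-6, -2-7=-9
a = 4: 4--2=6, 4-4=0, 4-7=-3
a = 7: 7--2=9, 7-4=3, 7-7=0
Collecting distinct values (and noting 0 appears from a-a):
A - A = {-9, -6, -3, 0, 3, 6, 9}
|A - A| = 7

A - A = {-9, -6, -3, 0, 3, 6, 9}


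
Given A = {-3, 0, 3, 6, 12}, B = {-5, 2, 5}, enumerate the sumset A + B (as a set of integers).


A + B = {a + b : a ∈ A, b ∈ B}.
Enumerate all |A|·|B| = 5·3 = 15 pairs (a, b) and collect distinct sums.
a = -3: -3+-5=-8, -3+2=-1, -3+5=2
a = 0: 0+-5=-5, 0+2=2, 0+5=5
a = 3: 3+-5=-2, 3+2=5, 3+5=8
a = 6: 6+-5=1, 6+2=8, 6+5=11
a = 12: 12+-5=7, 12+2=14, 12+5=17
Collecting distinct sums: A + B = {-8, -5, -2, -1, 1, 2, 5, 7, 8, 11, 14, 17}
|A + B| = 12

A + B = {-8, -5, -2, -1, 1, 2, 5, 7, 8, 11, 14, 17}


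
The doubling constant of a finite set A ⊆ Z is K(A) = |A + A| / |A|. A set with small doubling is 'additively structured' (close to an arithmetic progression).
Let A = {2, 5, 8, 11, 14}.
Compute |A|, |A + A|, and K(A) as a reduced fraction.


|A| = 5.
Compute A + A by enumerating all 25 pairs.
A + A = {4, 7, 10, 13, 16, 19, 22, 25, 28}, so |A + A| = 9.
K = |A + A| / |A| = 9/5 (already in lowest terms) ≈ 1.8000.
Reference: AP of size 5 gives K = 9/5 ≈ 1.8000; a fully generic set of size 5 gives K ≈ 3.0000.

|A| = 5, |A + A| = 9, K = 9/5.


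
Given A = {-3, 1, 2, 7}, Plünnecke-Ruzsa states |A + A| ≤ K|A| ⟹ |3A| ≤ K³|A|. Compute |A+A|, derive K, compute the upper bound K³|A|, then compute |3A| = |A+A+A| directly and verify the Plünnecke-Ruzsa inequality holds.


|A| = 4.
Step 1: Compute A + A by enumerating all 16 pairs.
A + A = {-6, -2, -1, 2, 3, 4, 8, 9, 14}, so |A + A| = 9.
Step 2: Doubling constant K = |A + A|/|A| = 9/4 = 9/4 ≈ 2.2500.
Step 3: Plünnecke-Ruzsa gives |3A| ≤ K³·|A| = (2.2500)³ · 4 ≈ 45.5625.
Step 4: Compute 3A = A + A + A directly by enumerating all triples (a,b,c) ∈ A³; |3A| = 16.
Step 5: Check 16 ≤ 45.5625? Yes ✓.

K = 9/4, Plünnecke-Ruzsa bound K³|A| ≈ 45.5625, |3A| = 16, inequality holds.


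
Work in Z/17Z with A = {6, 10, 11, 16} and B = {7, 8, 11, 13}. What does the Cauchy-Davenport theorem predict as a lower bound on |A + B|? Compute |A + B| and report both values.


Cauchy-Davenport: |A + B| ≥ min(p, |A| + |B| - 1) for A, B nonempty in Z/pZ.
|A| = 4, |B| = 4, p = 17.
CD lower bound = min(17, 4 + 4 - 1) = min(17, 7) = 7.
Compute A + B mod 17 directly:
a = 6: 6+7=13, 6+8=14, 6+11=0, 6+13=2
a = 10: 10+7=0, 10+8=1, 10+11=4, 10+13=6
a = 11: 11+7=1, 11+8=2, 11+11=5, 11+13=7
a = 16: 16+7=6, 16+8=7, 16+11=10, 16+13=12
A + B = {0, 1, 2, 4, 5, 6, 7, 10, 12, 13, 14}, so |A + B| = 11.
Verify: 11 ≥ 7? Yes ✓.

CD lower bound = 7, actual |A + B| = 11.


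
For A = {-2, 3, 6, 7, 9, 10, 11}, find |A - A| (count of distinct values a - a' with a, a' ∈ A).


A - A = {a - a' : a, a' ∈ A}; |A| = 7.
Bounds: 2|A|-1 ≤ |A - A| ≤ |A|² - |A| + 1, i.e. 13 ≤ |A - A| ≤ 43.
Note: 0 ∈ A - A always (from a - a). The set is symmetric: if d ∈ A - A then -d ∈ A - A.
Enumerate nonzero differences d = a - a' with a > a' (then include -d):
Positive differences: {1, 2, 3, 4, 5, 6, 7, 8, 9, 11, 12, 13}
Full difference set: {0} ∪ (positive diffs) ∪ (negative diffs).
|A - A| = 1 + 2·12 = 25 (matches direct enumeration: 25).

|A - A| = 25


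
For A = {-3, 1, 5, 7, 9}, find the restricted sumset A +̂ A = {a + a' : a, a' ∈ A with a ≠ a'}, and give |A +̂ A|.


Restricted sumset: A +̂ A = {a + a' : a ∈ A, a' ∈ A, a ≠ a'}.
Equivalently, take A + A and drop any sum 2a that is achievable ONLY as a + a for a ∈ A (i.e. sums representable only with equal summands).
Enumerate pairs (a, a') with a < a' (symmetric, so each unordered pair gives one sum; this covers all a ≠ a'):
  -3 + 1 = -2
  -3 + 5 = 2
  -3 + 7 = 4
  -3 + 9 = 6
  1 + 5 = 6
  1 + 7 = 8
  1 + 9 = 10
  5 + 7 = 12
  5 + 9 = 14
  7 + 9 = 16
Collected distinct sums: {-2, 2, 4, 6, 8, 10, 12, 14, 16}
|A +̂ A| = 9
(Reference bound: |A +̂ A| ≥ 2|A| - 3 for |A| ≥ 2, with |A| = 5 giving ≥ 7.)

|A +̂ A| = 9


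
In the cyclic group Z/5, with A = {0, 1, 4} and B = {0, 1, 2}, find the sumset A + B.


Work in Z/5Z: reduce every sum a + b modulo 5.
Enumerate all 9 pairs:
a = 0: 0+0=0, 0+1=1, 0+2=2
a = 1: 1+0=1, 1+1=2, 1+2=3
a = 4: 4+0=4, 4+1=0, 4+2=1
Distinct residues collected: {0, 1, 2, 3, 4}
|A + B| = 5 (out of 5 total residues).

A + B = {0, 1, 2, 3, 4}


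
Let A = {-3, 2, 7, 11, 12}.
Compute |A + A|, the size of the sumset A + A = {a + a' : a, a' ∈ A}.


A + A = {a + a' : a, a' ∈ A}; |A| = 5.
General bounds: 2|A| - 1 ≤ |A + A| ≤ |A|(|A|+1)/2, i.e. 9 ≤ |A + A| ≤ 15.
Lower bound 2|A|-1 is attained iff A is an arithmetic progression.
Enumerate sums a + a' for a ≤ a' (symmetric, so this suffices):
a = -3: -3+-3=-6, -3+2=-1, -3+7=4, -3+11=8, -3+12=9
a = 2: 2+2=4, 2+7=9, 2+11=13, 2+12=14
a = 7: 7+7=14, 7+11=18, 7+12=19
a = 11: 11+11=22, 11+12=23
a = 12: 12+12=24
Distinct sums: {-6, -1, 4, 8, 9, 13, 14, 18, 19, 22, 23, 24}
|A + A| = 12

|A + A| = 12


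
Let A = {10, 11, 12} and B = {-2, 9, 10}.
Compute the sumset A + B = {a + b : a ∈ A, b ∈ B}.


A + B = {a + b : a ∈ A, b ∈ B}.
Enumerate all |A|·|B| = 3·3 = 9 pairs (a, b) and collect distinct sums.
a = 10: 10+-2=8, 10+9=19, 10+10=20
a = 11: 11+-2=9, 11+9=20, 11+10=21
a = 12: 12+-2=10, 12+9=21, 12+10=22
Collecting distinct sums: A + B = {8, 9, 10, 19, 20, 21, 22}
|A + B| = 7

A + B = {8, 9, 10, 19, 20, 21, 22}


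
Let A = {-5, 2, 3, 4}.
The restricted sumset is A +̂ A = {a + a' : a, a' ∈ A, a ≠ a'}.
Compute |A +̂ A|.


Restricted sumset: A +̂ A = {a + a' : a ∈ A, a' ∈ A, a ≠ a'}.
Equivalently, take A + A and drop any sum 2a that is achievable ONLY as a + a for a ∈ A (i.e. sums representable only with equal summands).
Enumerate pairs (a, a') with a < a' (symmetric, so each unordered pair gives one sum; this covers all a ≠ a'):
  -5 + 2 = -3
  -5 + 3 = -2
  -5 + 4 = -1
  2 + 3 = 5
  2 + 4 = 6
  3 + 4 = 7
Collected distinct sums: {-3, -2, -1, 5, 6, 7}
|A +̂ A| = 6
(Reference bound: |A +̂ A| ≥ 2|A| - 3 for |A| ≥ 2, with |A| = 4 giving ≥ 5.)

|A +̂ A| = 6


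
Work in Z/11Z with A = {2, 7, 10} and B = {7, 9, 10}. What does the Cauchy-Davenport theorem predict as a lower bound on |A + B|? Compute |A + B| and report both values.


Cauchy-Davenport: |A + B| ≥ min(p, |A| + |B| - 1) for A, B nonempty in Z/pZ.
|A| = 3, |B| = 3, p = 11.
CD lower bound = min(11, 3 + 3 - 1) = min(11, 5) = 5.
Compute A + B mod 11 directly:
a = 2: 2+7=9, 2+9=0, 2+10=1
a = 7: 7+7=3, 7+9=5, 7+10=6
a = 10: 10+7=6, 10+9=8, 10+10=9
A + B = {0, 1, 3, 5, 6, 8, 9}, so |A + B| = 7.
Verify: 7 ≥ 5? Yes ✓.

CD lower bound = 5, actual |A + B| = 7.


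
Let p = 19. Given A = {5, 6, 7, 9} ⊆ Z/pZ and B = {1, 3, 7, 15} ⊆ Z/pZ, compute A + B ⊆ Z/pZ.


Work in Z/19Z: reduce every sum a + b modulo 19.
Enumerate all 16 pairs:
a = 5: 5+1=6, 5+3=8, 5+7=12, 5+15=1
a = 6: 6+1=7, 6+3=9, 6+7=13, 6+15=2
a = 7: 7+1=8, 7+3=10, 7+7=14, 7+15=3
a = 9: 9+1=10, 9+3=12, 9+7=16, 9+15=5
Distinct residues collected: {1, 2, 3, 5, 6, 7, 8, 9, 10, 12, 13, 14, 16}
|A + B| = 13 (out of 19 total residues).

A + B = {1, 2, 3, 5, 6, 7, 8, 9, 10, 12, 13, 14, 16}


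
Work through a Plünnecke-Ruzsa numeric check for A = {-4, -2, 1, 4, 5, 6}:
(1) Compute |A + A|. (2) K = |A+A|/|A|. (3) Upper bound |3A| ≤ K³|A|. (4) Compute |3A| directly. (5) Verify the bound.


|A| = 6.
Step 1: Compute A + A by enumerating all 36 pairs.
A + A = {-8, -6, -4, -3, -1, 0, 1, 2, 3, 4, 5, 6, 7, 8, 9, 10, 11, 12}, so |A + A| = 18.
Step 2: Doubling constant K = |A + A|/|A| = 18/6 = 18/6 ≈ 3.0000.
Step 3: Plünnecke-Ruzsa gives |3A| ≤ K³·|A| = (3.0000)³ · 6 ≈ 162.0000.
Step 4: Compute 3A = A + A + A directly by enumerating all triples (a,b,c) ∈ A³; |3A| = 29.
Step 5: Check 29 ≤ 162.0000? Yes ✓.

K = 18/6, Plünnecke-Ruzsa bound K³|A| ≈ 162.0000, |3A| = 29, inequality holds.


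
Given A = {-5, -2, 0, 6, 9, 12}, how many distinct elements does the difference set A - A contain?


A - A = {a - a' : a, a' ∈ A}; |A| = 6.
Bounds: 2|A|-1 ≤ |A - A| ≤ |A|² - |A| + 1, i.e. 11 ≤ |A - A| ≤ 31.
Note: 0 ∈ A - A always (from a - a). The set is symmetric: if d ∈ A - A then -d ∈ A - A.
Enumerate nonzero differences d = a - a' with a > a' (then include -d):
Positive differences: {2, 3, 5, 6, 8, 9, 11, 12, 14, 17}
Full difference set: {0} ∪ (positive diffs) ∪ (negative diffs).
|A - A| = 1 + 2·10 = 21 (matches direct enumeration: 21).

|A - A| = 21


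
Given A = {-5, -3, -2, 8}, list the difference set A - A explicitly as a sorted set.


A - A = {a - a' : a, a' ∈ A}.
Compute a - a' for each ordered pair (a, a'):
a = -5: -5--5=0, -5--3=-2, -5--2=-3, -5-8=-13
a = -3: -3--5=2, -3--3=0, -3--2=-1, -3-8=-11
a = -2: -2--5=3, -2--3=1, -2--2=0, -2-8=-10
a = 8: 8--5=13, 8--3=11, 8--2=10, 8-8=0
Collecting distinct values (and noting 0 appears from a-a):
A - A = {-13, -11, -10, -3, -2, -1, 0, 1, 2, 3, 10, 11, 13}
|A - A| = 13

A - A = {-13, -11, -10, -3, -2, -1, 0, 1, 2, 3, 10, 11, 13}


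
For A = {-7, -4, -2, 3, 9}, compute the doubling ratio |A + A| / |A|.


|A| = 5.
Compute A + A by enumerating all 25 pairs.
A + A = {-14, -11, -9, -8, -6, -4, -1, 1, 2, 5, 6, 7, 12, 18}, so |A + A| = 14.
K = |A + A| / |A| = 14/5 (already in lowest terms) ≈ 2.8000.
Reference: AP of size 5 gives K = 9/5 ≈ 1.8000; a fully generic set of size 5 gives K ≈ 3.0000.

|A| = 5, |A + A| = 14, K = 14/5.


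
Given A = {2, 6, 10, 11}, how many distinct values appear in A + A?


A + A = {a + a' : a, a' ∈ A}; |A| = 4.
General bounds: 2|A| - 1 ≤ |A + A| ≤ |A|(|A|+1)/2, i.e. 7 ≤ |A + A| ≤ 10.
Lower bound 2|A|-1 is attained iff A is an arithmetic progression.
Enumerate sums a + a' for a ≤ a' (symmetric, so this suffices):
a = 2: 2+2=4, 2+6=8, 2+10=12, 2+11=13
a = 6: 6+6=12, 6+10=16, 6+11=17
a = 10: 10+10=20, 10+11=21
a = 11: 11+11=22
Distinct sums: {4, 8, 12, 13, 16, 17, 20, 21, 22}
|A + A| = 9

|A + A| = 9


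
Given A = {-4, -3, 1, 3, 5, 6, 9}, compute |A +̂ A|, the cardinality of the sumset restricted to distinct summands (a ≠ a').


Restricted sumset: A +̂ A = {a + a' : a ∈ A, a' ∈ A, a ≠ a'}.
Equivalently, take A + A and drop any sum 2a that is achievable ONLY as a + a for a ∈ A (i.e. sums representable only with equal summands).
Enumerate pairs (a, a') with a < a' (symmetric, so each unordered pair gives one sum; this covers all a ≠ a'):
  -4 + -3 = -7
  -4 + 1 = -3
  -4 + 3 = -1
  -4 + 5 = 1
  -4 + 6 = 2
  -4 + 9 = 5
  -3 + 1 = -2
  -3 + 3 = 0
  -3 + 5 = 2
  -3 + 6 = 3
  -3 + 9 = 6
  1 + 3 = 4
  1 + 5 = 6
  1 + 6 = 7
  1 + 9 = 10
  3 + 5 = 8
  3 + 6 = 9
  3 + 9 = 12
  5 + 6 = 11
  5 + 9 = 14
  6 + 9 = 15
Collected distinct sums: {-7, -3, -2, -1, 0, 1, 2, 3, 4, 5, 6, 7, 8, 9, 10, 11, 12, 14, 15}
|A +̂ A| = 19
(Reference bound: |A +̂ A| ≥ 2|A| - 3 for |A| ≥ 2, with |A| = 7 giving ≥ 11.)

|A +̂ A| = 19


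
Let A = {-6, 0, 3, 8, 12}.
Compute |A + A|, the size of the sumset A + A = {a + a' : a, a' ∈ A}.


A + A = {a + a' : a, a' ∈ A}; |A| = 5.
General bounds: 2|A| - 1 ≤ |A + A| ≤ |A|(|A|+1)/2, i.e. 9 ≤ |A + A| ≤ 15.
Lower bound 2|A|-1 is attained iff A is an arithmetic progression.
Enumerate sums a + a' for a ≤ a' (symmetric, so this suffices):
a = -6: -6+-6=-12, -6+0=-6, -6+3=-3, -6+8=2, -6+12=6
a = 0: 0+0=0, 0+3=3, 0+8=8, 0+12=12
a = 3: 3+3=6, 3+8=11, 3+12=15
a = 8: 8+8=16, 8+12=20
a = 12: 12+12=24
Distinct sums: {-12, -6, -3, 0, 2, 3, 6, 8, 11, 12, 15, 16, 20, 24}
|A + A| = 14

|A + A| = 14


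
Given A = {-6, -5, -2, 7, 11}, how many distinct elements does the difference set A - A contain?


A - A = {a - a' : a, a' ∈ A}; |A| = 5.
Bounds: 2|A|-1 ≤ |A - A| ≤ |A|² - |A| + 1, i.e. 9 ≤ |A - A| ≤ 21.
Note: 0 ∈ A - A always (from a - a). The set is symmetric: if d ∈ A - A then -d ∈ A - A.
Enumerate nonzero differences d = a - a' with a > a' (then include -d):
Positive differences: {1, 3, 4, 9, 12, 13, 16, 17}
Full difference set: {0} ∪ (positive diffs) ∪ (negative diffs).
|A - A| = 1 + 2·8 = 17 (matches direct enumeration: 17).

|A - A| = 17


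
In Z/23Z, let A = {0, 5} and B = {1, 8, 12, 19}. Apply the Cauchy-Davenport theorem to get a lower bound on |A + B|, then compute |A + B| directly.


Cauchy-Davenport: |A + B| ≥ min(p, |A| + |B| - 1) for A, B nonempty in Z/pZ.
|A| = 2, |B| = 4, p = 23.
CD lower bound = min(23, 2 + 4 - 1) = min(23, 5) = 5.
Compute A + B mod 23 directly:
a = 0: 0+1=1, 0+8=8, 0+12=12, 0+19=19
a = 5: 5+1=6, 5+8=13, 5+12=17, 5+19=1
A + B = {1, 6, 8, 12, 13, 17, 19}, so |A + B| = 7.
Verify: 7 ≥ 5? Yes ✓.

CD lower bound = 5, actual |A + B| = 7.


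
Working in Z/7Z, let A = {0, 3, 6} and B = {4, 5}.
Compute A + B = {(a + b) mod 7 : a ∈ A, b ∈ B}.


Work in Z/7Z: reduce every sum a + b modulo 7.
Enumerate all 6 pairs:
a = 0: 0+4=4, 0+5=5
a = 3: 3+4=0, 3+5=1
a = 6: 6+4=3, 6+5=4
Distinct residues collected: {0, 1, 3, 4, 5}
|A + B| = 5 (out of 7 total residues).

A + B = {0, 1, 3, 4, 5}


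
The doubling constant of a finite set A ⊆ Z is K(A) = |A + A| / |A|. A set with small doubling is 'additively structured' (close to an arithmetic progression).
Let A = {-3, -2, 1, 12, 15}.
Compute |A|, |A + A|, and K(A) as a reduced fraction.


|A| = 5.
Compute A + A by enumerating all 25 pairs.
A + A = {-6, -5, -4, -2, -1, 2, 9, 10, 12, 13, 16, 24, 27, 30}, so |A + A| = 14.
K = |A + A| / |A| = 14/5 (already in lowest terms) ≈ 2.8000.
Reference: AP of size 5 gives K = 9/5 ≈ 1.8000; a fully generic set of size 5 gives K ≈ 3.0000.

|A| = 5, |A + A| = 14, K = 14/5.


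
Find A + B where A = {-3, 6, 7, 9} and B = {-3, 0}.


A + B = {a + b : a ∈ A, b ∈ B}.
Enumerate all |A|·|B| = 4·2 = 8 pairs (a, b) and collect distinct sums.
a = -3: -3+-3=-6, -3+0=-3
a = 6: 6+-3=3, 6+0=6
a = 7: 7+-3=4, 7+0=7
a = 9: 9+-3=6, 9+0=9
Collecting distinct sums: A + B = {-6, -3, 3, 4, 6, 7, 9}
|A + B| = 7

A + B = {-6, -3, 3, 4, 6, 7, 9}


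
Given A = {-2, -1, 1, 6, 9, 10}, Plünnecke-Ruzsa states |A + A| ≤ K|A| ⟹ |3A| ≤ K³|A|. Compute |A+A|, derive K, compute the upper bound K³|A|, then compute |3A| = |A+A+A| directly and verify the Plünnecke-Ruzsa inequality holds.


|A| = 6.
Step 1: Compute A + A by enumerating all 36 pairs.
A + A = {-4, -3, -2, -1, 0, 2, 4, 5, 7, 8, 9, 10, 11, 12, 15, 16, 18, 19, 20}, so |A + A| = 19.
Step 2: Doubling constant K = |A + A|/|A| = 19/6 = 19/6 ≈ 3.1667.
Step 3: Plünnecke-Ruzsa gives |3A| ≤ K³·|A| = (3.1667)³ · 6 ≈ 190.5278.
Step 4: Compute 3A = A + A + A directly by enumerating all triples (a,b,c) ∈ A³; |3A| = 36.
Step 5: Check 36 ≤ 190.5278? Yes ✓.

K = 19/6, Plünnecke-Ruzsa bound K³|A| ≈ 190.5278, |3A| = 36, inequality holds.


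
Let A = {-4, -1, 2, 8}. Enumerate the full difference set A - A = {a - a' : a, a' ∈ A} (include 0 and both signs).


A - A = {a - a' : a, a' ∈ A}.
Compute a - a' for each ordered pair (a, a'):
a = -4: -4--4=0, -4--1=-3, -4-2=-6, -4-8=-12
a = -1: -1--4=3, -1--1=0, -1-2=-3, -1-8=-9
a = 2: 2--4=6, 2--1=3, 2-2=0, 2-8=-6
a = 8: 8--4=12, 8--1=9, 8-2=6, 8-8=0
Collecting distinct values (and noting 0 appears from a-a):
A - A = {-12, -9, -6, -3, 0, 3, 6, 9, 12}
|A - A| = 9

A - A = {-12, -9, -6, -3, 0, 3, 6, 9, 12}


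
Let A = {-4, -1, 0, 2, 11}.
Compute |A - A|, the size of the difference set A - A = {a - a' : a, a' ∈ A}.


A - A = {a - a' : a, a' ∈ A}; |A| = 5.
Bounds: 2|A|-1 ≤ |A - A| ≤ |A|² - |A| + 1, i.e. 9 ≤ |A - A| ≤ 21.
Note: 0 ∈ A - A always (from a - a). The set is symmetric: if d ∈ A - A then -d ∈ A - A.
Enumerate nonzero differences d = a - a' with a > a' (then include -d):
Positive differences: {1, 2, 3, 4, 6, 9, 11, 12, 15}
Full difference set: {0} ∪ (positive diffs) ∪ (negative diffs).
|A - A| = 1 + 2·9 = 19 (matches direct enumeration: 19).

|A - A| = 19


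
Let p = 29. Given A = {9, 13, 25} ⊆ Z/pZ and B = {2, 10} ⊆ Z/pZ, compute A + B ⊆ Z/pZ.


Work in Z/29Z: reduce every sum a + b modulo 29.
Enumerate all 6 pairs:
a = 9: 9+2=11, 9+10=19
a = 13: 13+2=15, 13+10=23
a = 25: 25+2=27, 25+10=6
Distinct residues collected: {6, 11, 15, 19, 23, 27}
|A + B| = 6 (out of 29 total residues).

A + B = {6, 11, 15, 19, 23, 27}


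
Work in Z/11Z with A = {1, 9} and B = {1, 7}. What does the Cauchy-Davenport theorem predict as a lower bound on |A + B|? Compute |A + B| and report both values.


Cauchy-Davenport: |A + B| ≥ min(p, |A| + |B| - 1) for A, B nonempty in Z/pZ.
|A| = 2, |B| = 2, p = 11.
CD lower bound = min(11, 2 + 2 - 1) = min(11, 3) = 3.
Compute A + B mod 11 directly:
a = 1: 1+1=2, 1+7=8
a = 9: 9+1=10, 9+7=5
A + B = {2, 5, 8, 10}, so |A + B| = 4.
Verify: 4 ≥ 3? Yes ✓.

CD lower bound = 3, actual |A + B| = 4.


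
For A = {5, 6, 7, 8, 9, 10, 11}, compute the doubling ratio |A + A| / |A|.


|A| = 7.
Compute A + A by enumerating all 49 pairs.
A + A = {10, 11, 12, 13, 14, 15, 16, 17, 18, 19, 20, 21, 22}, so |A + A| = 13.
K = |A + A| / |A| = 13/7 (already in lowest terms) ≈ 1.8571.
Reference: AP of size 7 gives K = 13/7 ≈ 1.8571; a fully generic set of size 7 gives K ≈ 4.0000.

|A| = 7, |A + A| = 13, K = 13/7.


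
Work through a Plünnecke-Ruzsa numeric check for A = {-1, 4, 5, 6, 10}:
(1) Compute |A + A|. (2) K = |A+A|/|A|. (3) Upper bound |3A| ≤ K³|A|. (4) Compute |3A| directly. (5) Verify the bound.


|A| = 5.
Step 1: Compute A + A by enumerating all 25 pairs.
A + A = {-2, 3, 4, 5, 8, 9, 10, 11, 12, 14, 15, 16, 20}, so |A + A| = 13.
Step 2: Doubling constant K = |A + A|/|A| = 13/5 = 13/5 ≈ 2.6000.
Step 3: Plünnecke-Ruzsa gives |3A| ≤ K³·|A| = (2.6000)³ · 5 ≈ 87.8800.
Step 4: Compute 3A = A + A + A directly by enumerating all triples (a,b,c) ∈ A³; |3A| = 24.
Step 5: Check 24 ≤ 87.8800? Yes ✓.

K = 13/5, Plünnecke-Ruzsa bound K³|A| ≈ 87.8800, |3A| = 24, inequality holds.


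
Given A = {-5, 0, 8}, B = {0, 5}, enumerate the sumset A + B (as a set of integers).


A + B = {a + b : a ∈ A, b ∈ B}.
Enumerate all |A|·|B| = 3·2 = 6 pairs (a, b) and collect distinct sums.
a = -5: -5+0=-5, -5+5=0
a = 0: 0+0=0, 0+5=5
a = 8: 8+0=8, 8+5=13
Collecting distinct sums: A + B = {-5, 0, 5, 8, 13}
|A + B| = 5

A + B = {-5, 0, 5, 8, 13}


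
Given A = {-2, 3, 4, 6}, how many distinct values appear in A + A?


A + A = {a + a' : a, a' ∈ A}; |A| = 4.
General bounds: 2|A| - 1 ≤ |A + A| ≤ |A|(|A|+1)/2, i.e. 7 ≤ |A + A| ≤ 10.
Lower bound 2|A|-1 is attained iff A is an arithmetic progression.
Enumerate sums a + a' for a ≤ a' (symmetric, so this suffices):
a = -2: -2+-2=-4, -2+3=1, -2+4=2, -2+6=4
a = 3: 3+3=6, 3+4=7, 3+6=9
a = 4: 4+4=8, 4+6=10
a = 6: 6+6=12
Distinct sums: {-4, 1, 2, 4, 6, 7, 8, 9, 10, 12}
|A + A| = 10

|A + A| = 10


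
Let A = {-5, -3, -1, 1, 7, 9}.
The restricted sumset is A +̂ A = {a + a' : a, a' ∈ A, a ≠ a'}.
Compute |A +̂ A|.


Restricted sumset: A +̂ A = {a + a' : a ∈ A, a' ∈ A, a ≠ a'}.
Equivalently, take A + A and drop any sum 2a that is achievable ONLY as a + a for a ∈ A (i.e. sums representable only with equal summands).
Enumerate pairs (a, a') with a < a' (symmetric, so each unordered pair gives one sum; this covers all a ≠ a'):
  -5 + -3 = -8
  -5 + -1 = -6
  -5 + 1 = -4
  -5 + 7 = 2
  -5 + 9 = 4
  -3 + -1 = -4
  -3 + 1 = -2
  -3 + 7 = 4
  -3 + 9 = 6
  -1 + 1 = 0
  -1 + 7 = 6
  -1 + 9 = 8
  1 + 7 = 8
  1 + 9 = 10
  7 + 9 = 16
Collected distinct sums: {-8, -6, -4, -2, 0, 2, 4, 6, 8, 10, 16}
|A +̂ A| = 11
(Reference bound: |A +̂ A| ≥ 2|A| - 3 for |A| ≥ 2, with |A| = 6 giving ≥ 9.)

|A +̂ A| = 11


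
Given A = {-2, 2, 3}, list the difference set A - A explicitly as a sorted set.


A - A = {a - a' : a, a' ∈ A}.
Compute a - a' for each ordered pair (a, a'):
a = -2: -2--2=0, -2-2=-4, -2-3=-5
a = 2: 2--2=4, 2-2=0, 2-3=-1
a = 3: 3--2=5, 3-2=1, 3-3=0
Collecting distinct values (and noting 0 appears from a-a):
A - A = {-5, -4, -1, 0, 1, 4, 5}
|A - A| = 7

A - A = {-5, -4, -1, 0, 1, 4, 5}


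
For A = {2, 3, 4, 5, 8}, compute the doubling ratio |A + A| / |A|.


|A| = 5.
Compute A + A by enumerating all 25 pairs.
A + A = {4, 5, 6, 7, 8, 9, 10, 11, 12, 13, 16}, so |A + A| = 11.
K = |A + A| / |A| = 11/5 (already in lowest terms) ≈ 2.2000.
Reference: AP of size 5 gives K = 9/5 ≈ 1.8000; a fully generic set of size 5 gives K ≈ 3.0000.

|A| = 5, |A + A| = 11, K = 11/5.


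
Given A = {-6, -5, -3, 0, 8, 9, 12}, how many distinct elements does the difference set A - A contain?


A - A = {a - a' : a, a' ∈ A}; |A| = 7.
Bounds: 2|A|-1 ≤ |A - A| ≤ |A|² - |A| + 1, i.e. 13 ≤ |A - A| ≤ 43.
Note: 0 ∈ A - A always (from a - a). The set is symmetric: if d ∈ A - A then -d ∈ A - A.
Enumerate nonzero differences d = a - a' with a > a' (then include -d):
Positive differences: {1, 2, 3, 4, 5, 6, 8, 9, 11, 12, 13, 14, 15, 17, 18}
Full difference set: {0} ∪ (positive diffs) ∪ (negative diffs).
|A - A| = 1 + 2·15 = 31 (matches direct enumeration: 31).

|A - A| = 31


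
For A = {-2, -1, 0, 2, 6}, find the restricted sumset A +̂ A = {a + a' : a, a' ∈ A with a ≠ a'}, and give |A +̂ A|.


Restricted sumset: A +̂ A = {a + a' : a ∈ A, a' ∈ A, a ≠ a'}.
Equivalently, take A + A and drop any sum 2a that is achievable ONLY as a + a for a ∈ A (i.e. sums representable only with equal summands).
Enumerate pairs (a, a') with a < a' (symmetric, so each unordered pair gives one sum; this covers all a ≠ a'):
  -2 + -1 = -3
  -2 + 0 = -2
  -2 + 2 = 0
  -2 + 6 = 4
  -1 + 0 = -1
  -1 + 2 = 1
  -1 + 6 = 5
  0 + 2 = 2
  0 + 6 = 6
  2 + 6 = 8
Collected distinct sums: {-3, -2, -1, 0, 1, 2, 4, 5, 6, 8}
|A +̂ A| = 10
(Reference bound: |A +̂ A| ≥ 2|A| - 3 for |A| ≥ 2, with |A| = 5 giving ≥ 7.)

|A +̂ A| = 10


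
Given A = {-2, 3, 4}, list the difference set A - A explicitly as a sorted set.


A - A = {a - a' : a, a' ∈ A}.
Compute a - a' for each ordered pair (a, a'):
a = -2: -2--2=0, -2-3=-5, -2-4=-6
a = 3: 3--2=5, 3-3=0, 3-4=-1
a = 4: 4--2=6, 4-3=1, 4-4=0
Collecting distinct values (and noting 0 appears from a-a):
A - A = {-6, -5, -1, 0, 1, 5, 6}
|A - A| = 7

A - A = {-6, -5, -1, 0, 1, 5, 6}


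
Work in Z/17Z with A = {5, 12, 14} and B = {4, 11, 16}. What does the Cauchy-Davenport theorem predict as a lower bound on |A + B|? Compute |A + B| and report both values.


Cauchy-Davenport: |A + B| ≥ min(p, |A| + |B| - 1) for A, B nonempty in Z/pZ.
|A| = 3, |B| = 3, p = 17.
CD lower bound = min(17, 3 + 3 - 1) = min(17, 5) = 5.
Compute A + B mod 17 directly:
a = 5: 5+4=9, 5+11=16, 5+16=4
a = 12: 12+4=16, 12+11=6, 12+16=11
a = 14: 14+4=1, 14+11=8, 14+16=13
A + B = {1, 4, 6, 8, 9, 11, 13, 16}, so |A + B| = 8.
Verify: 8 ≥ 5? Yes ✓.

CD lower bound = 5, actual |A + B| = 8.


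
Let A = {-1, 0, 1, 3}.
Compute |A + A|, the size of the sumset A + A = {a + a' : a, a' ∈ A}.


A + A = {a + a' : a, a' ∈ A}; |A| = 4.
General bounds: 2|A| - 1 ≤ |A + A| ≤ |A|(|A|+1)/2, i.e. 7 ≤ |A + A| ≤ 10.
Lower bound 2|A|-1 is attained iff A is an arithmetic progression.
Enumerate sums a + a' for a ≤ a' (symmetric, so this suffices):
a = -1: -1+-1=-2, -1+0=-1, -1+1=0, -1+3=2
a = 0: 0+0=0, 0+1=1, 0+3=3
a = 1: 1+1=2, 1+3=4
a = 3: 3+3=6
Distinct sums: {-2, -1, 0, 1, 2, 3, 4, 6}
|A + A| = 8

|A + A| = 8


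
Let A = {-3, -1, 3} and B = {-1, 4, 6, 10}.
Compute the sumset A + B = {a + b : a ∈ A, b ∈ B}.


A + B = {a + b : a ∈ A, b ∈ B}.
Enumerate all |A|·|B| = 3·4 = 12 pairs (a, b) and collect distinct sums.
a = -3: -3+-1=-4, -3+4=1, -3+6=3, -3+10=7
a = -1: -1+-1=-2, -1+4=3, -1+6=5, -1+10=9
a = 3: 3+-1=2, 3+4=7, 3+6=9, 3+10=13
Collecting distinct sums: A + B = {-4, -2, 1, 2, 3, 5, 7, 9, 13}
|A + B| = 9

A + B = {-4, -2, 1, 2, 3, 5, 7, 9, 13}


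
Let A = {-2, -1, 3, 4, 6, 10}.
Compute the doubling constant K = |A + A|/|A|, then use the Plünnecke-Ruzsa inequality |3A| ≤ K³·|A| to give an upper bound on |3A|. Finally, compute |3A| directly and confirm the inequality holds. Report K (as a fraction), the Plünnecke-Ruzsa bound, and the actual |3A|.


|A| = 6.
Step 1: Compute A + A by enumerating all 36 pairs.
A + A = {-4, -3, -2, 1, 2, 3, 4, 5, 6, 7, 8, 9, 10, 12, 13, 14, 16, 20}, so |A + A| = 18.
Step 2: Doubling constant K = |A + A|/|A| = 18/6 = 18/6 ≈ 3.0000.
Step 3: Plünnecke-Ruzsa gives |3A| ≤ K³·|A| = (3.0000)³ · 6 ≈ 162.0000.
Step 4: Compute 3A = A + A + A directly by enumerating all triples (a,b,c) ∈ A³; |3A| = 31.
Step 5: Check 31 ≤ 162.0000? Yes ✓.

K = 18/6, Plünnecke-Ruzsa bound K³|A| ≈ 162.0000, |3A| = 31, inequality holds.


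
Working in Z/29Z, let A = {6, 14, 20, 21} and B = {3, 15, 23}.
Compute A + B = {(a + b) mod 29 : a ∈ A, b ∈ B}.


Work in Z/29Z: reduce every sum a + b modulo 29.
Enumerate all 12 pairs:
a = 6: 6+3=9, 6+15=21, 6+23=0
a = 14: 14+3=17, 14+15=0, 14+23=8
a = 20: 20+3=23, 20+15=6, 20+23=14
a = 21: 21+3=24, 21+15=7, 21+23=15
Distinct residues collected: {0, 6, 7, 8, 9, 14, 15, 17, 21, 23, 24}
|A + B| = 11 (out of 29 total residues).

A + B = {0, 6, 7, 8, 9, 14, 15, 17, 21, 23, 24}


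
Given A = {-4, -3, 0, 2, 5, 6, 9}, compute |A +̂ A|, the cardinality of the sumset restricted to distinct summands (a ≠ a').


Restricted sumset: A +̂ A = {a + a' : a ∈ A, a' ∈ A, a ≠ a'}.
Equivalently, take A + A and drop any sum 2a that is achievable ONLY as a + a for a ∈ A (i.e. sums representable only with equal summands).
Enumerate pairs (a, a') with a < a' (symmetric, so each unordered pair gives one sum; this covers all a ≠ a'):
  -4 + -3 = -7
  -4 + 0 = -4
  -4 + 2 = -2
  -4 + 5 = 1
  -4 + 6 = 2
  -4 + 9 = 5
  -3 + 0 = -3
  -3 + 2 = -1
  -3 + 5 = 2
  -3 + 6 = 3
  -3 + 9 = 6
  0 + 2 = 2
  0 + 5 = 5
  0 + 6 = 6
  0 + 9 = 9
  2 + 5 = 7
  2 + 6 = 8
  2 + 9 = 11
  5 + 6 = 11
  5 + 9 = 14
  6 + 9 = 15
Collected distinct sums: {-7, -4, -3, -2, -1, 1, 2, 3, 5, 6, 7, 8, 9, 11, 14, 15}
|A +̂ A| = 16
(Reference bound: |A +̂ A| ≥ 2|A| - 3 for |A| ≥ 2, with |A| = 7 giving ≥ 11.)

|A +̂ A| = 16


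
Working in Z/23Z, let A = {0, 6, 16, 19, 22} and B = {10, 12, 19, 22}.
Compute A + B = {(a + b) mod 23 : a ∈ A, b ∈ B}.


Work in Z/23Z: reduce every sum a + b modulo 23.
Enumerate all 20 pairs:
a = 0: 0+10=10, 0+12=12, 0+19=19, 0+22=22
a = 6: 6+10=16, 6+12=18, 6+19=2, 6+22=5
a = 16: 16+10=3, 16+12=5, 16+19=12, 16+22=15
a = 19: 19+10=6, 19+12=8, 19+19=15, 19+22=18
a = 22: 22+10=9, 22+12=11, 22+19=18, 22+22=21
Distinct residues collected: {2, 3, 5, 6, 8, 9, 10, 11, 12, 15, 16, 18, 19, 21, 22}
|A + B| = 15 (out of 23 total residues).

A + B = {2, 3, 5, 6, 8, 9, 10, 11, 12, 15, 16, 18, 19, 21, 22}


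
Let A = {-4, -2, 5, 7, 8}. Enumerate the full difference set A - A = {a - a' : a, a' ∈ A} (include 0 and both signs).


A - A = {a - a' : a, a' ∈ A}.
Compute a - a' for each ordered pair (a, a'):
a = -4: -4--4=0, -4--2=-2, -4-5=-9, -4-7=-11, -4-8=-12
a = -2: -2--4=2, -2--2=0, -2-5=-7, -2-7=-9, -2-8=-10
a = 5: 5--4=9, 5--2=7, 5-5=0, 5-7=-2, 5-8=-3
a = 7: 7--4=11, 7--2=9, 7-5=2, 7-7=0, 7-8=-1
a = 8: 8--4=12, 8--2=10, 8-5=3, 8-7=1, 8-8=0
Collecting distinct values (and noting 0 appears from a-a):
A - A = {-12, -11, -10, -9, -7, -3, -2, -1, 0, 1, 2, 3, 7, 9, 10, 11, 12}
|A - A| = 17

A - A = {-12, -11, -10, -9, -7, -3, -2, -1, 0, 1, 2, 3, 7, 9, 10, 11, 12}


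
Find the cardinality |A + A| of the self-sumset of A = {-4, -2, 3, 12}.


A + A = {a + a' : a, a' ∈ A}; |A| = 4.
General bounds: 2|A| - 1 ≤ |A + A| ≤ |A|(|A|+1)/2, i.e. 7 ≤ |A + A| ≤ 10.
Lower bound 2|A|-1 is attained iff A is an arithmetic progression.
Enumerate sums a + a' for a ≤ a' (symmetric, so this suffices):
a = -4: -4+-4=-8, -4+-2=-6, -4+3=-1, -4+12=8
a = -2: -2+-2=-4, -2+3=1, -2+12=10
a = 3: 3+3=6, 3+12=15
a = 12: 12+12=24
Distinct sums: {-8, -6, -4, -1, 1, 6, 8, 10, 15, 24}
|A + A| = 10

|A + A| = 10


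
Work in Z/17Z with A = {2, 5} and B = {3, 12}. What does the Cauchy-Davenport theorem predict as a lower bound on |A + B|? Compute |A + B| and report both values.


Cauchy-Davenport: |A + B| ≥ min(p, |A| + |B| - 1) for A, B nonempty in Z/pZ.
|A| = 2, |B| = 2, p = 17.
CD lower bound = min(17, 2 + 2 - 1) = min(17, 3) = 3.
Compute A + B mod 17 directly:
a = 2: 2+3=5, 2+12=14
a = 5: 5+3=8, 5+12=0
A + B = {0, 5, 8, 14}, so |A + B| = 4.
Verify: 4 ≥ 3? Yes ✓.

CD lower bound = 3, actual |A + B| = 4.


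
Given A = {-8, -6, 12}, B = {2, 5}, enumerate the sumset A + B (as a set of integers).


A + B = {a + b : a ∈ A, b ∈ B}.
Enumerate all |A|·|B| = 3·2 = 6 pairs (a, b) and collect distinct sums.
a = -8: -8+2=-6, -8+5=-3
a = -6: -6+2=-4, -6+5=-1
a = 12: 12+2=14, 12+5=17
Collecting distinct sums: A + B = {-6, -4, -3, -1, 14, 17}
|A + B| = 6

A + B = {-6, -4, -3, -1, 14, 17}


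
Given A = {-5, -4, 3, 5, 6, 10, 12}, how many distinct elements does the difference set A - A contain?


A - A = {a - a' : a, a' ∈ A}; |A| = 7.
Bounds: 2|A|-1 ≤ |A - A| ≤ |A|² - |A| + 1, i.e. 13 ≤ |A - A| ≤ 43.
Note: 0 ∈ A - A always (from a - a). The set is symmetric: if d ∈ A - A then -d ∈ A - A.
Enumerate nonzero differences d = a - a' with a > a' (then include -d):
Positive differences: {1, 2, 3, 4, 5, 6, 7, 8, 9, 10, 11, 14, 15, 16, 17}
Full difference set: {0} ∪ (positive diffs) ∪ (negative diffs).
|A - A| = 1 + 2·15 = 31 (matches direct enumeration: 31).

|A - A| = 31


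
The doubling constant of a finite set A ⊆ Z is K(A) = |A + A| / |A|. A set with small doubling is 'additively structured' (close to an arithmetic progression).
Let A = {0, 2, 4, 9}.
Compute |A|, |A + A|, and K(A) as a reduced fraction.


|A| = 4.
Compute A + A by enumerating all 16 pairs.
A + A = {0, 2, 4, 6, 8, 9, 11, 13, 18}, so |A + A| = 9.
K = |A + A| / |A| = 9/4 (already in lowest terms) ≈ 2.2500.
Reference: AP of size 4 gives K = 7/4 ≈ 1.7500; a fully generic set of size 4 gives K ≈ 2.5000.

|A| = 4, |A + A| = 9, K = 9/4.


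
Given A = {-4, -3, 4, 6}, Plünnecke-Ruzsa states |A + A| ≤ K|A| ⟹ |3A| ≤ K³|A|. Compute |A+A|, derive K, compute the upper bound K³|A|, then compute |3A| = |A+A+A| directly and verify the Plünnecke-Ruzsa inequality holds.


|A| = 4.
Step 1: Compute A + A by enumerating all 16 pairs.
A + A = {-8, -7, -6, 0, 1, 2, 3, 8, 10, 12}, so |A + A| = 10.
Step 2: Doubling constant K = |A + A|/|A| = 10/4 = 10/4 ≈ 2.5000.
Step 3: Plünnecke-Ruzsa gives |3A| ≤ K³·|A| = (2.5000)³ · 4 ≈ 62.5000.
Step 4: Compute 3A = A + A + A directly by enumerating all triples (a,b,c) ∈ A³; |3A| = 19.
Step 5: Check 19 ≤ 62.5000? Yes ✓.

K = 10/4, Plünnecke-Ruzsa bound K³|A| ≈ 62.5000, |3A| = 19, inequality holds.


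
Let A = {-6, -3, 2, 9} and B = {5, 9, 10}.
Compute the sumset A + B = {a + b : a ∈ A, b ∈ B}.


A + B = {a + b : a ∈ A, b ∈ B}.
Enumerate all |A|·|B| = 4·3 = 12 pairs (a, b) and collect distinct sums.
a = -6: -6+5=-1, -6+9=3, -6+10=4
a = -3: -3+5=2, -3+9=6, -3+10=7
a = 2: 2+5=7, 2+9=11, 2+10=12
a = 9: 9+5=14, 9+9=18, 9+10=19
Collecting distinct sums: A + B = {-1, 2, 3, 4, 6, 7, 11, 12, 14, 18, 19}
|A + B| = 11

A + B = {-1, 2, 3, 4, 6, 7, 11, 12, 14, 18, 19}


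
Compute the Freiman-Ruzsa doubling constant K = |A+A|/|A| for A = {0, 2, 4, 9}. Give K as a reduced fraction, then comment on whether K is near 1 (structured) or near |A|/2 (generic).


|A| = 4.
Compute A + A by enumerating all 16 pairs.
A + A = {0, 2, 4, 6, 8, 9, 11, 13, 18}, so |A + A| = 9.
K = |A + A| / |A| = 9/4 (already in lowest terms) ≈ 2.2500.
Reference: AP of size 4 gives K = 7/4 ≈ 1.7500; a fully generic set of size 4 gives K ≈ 2.5000.

|A| = 4, |A + A| = 9, K = 9/4.


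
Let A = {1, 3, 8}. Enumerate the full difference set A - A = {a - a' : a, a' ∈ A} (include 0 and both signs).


A - A = {a - a' : a, a' ∈ A}.
Compute a - a' for each ordered pair (a, a'):
a = 1: 1-1=0, 1-3=-2, 1-8=-7
a = 3: 3-1=2, 3-3=0, 3-8=-5
a = 8: 8-1=7, 8-3=5, 8-8=0
Collecting distinct values (and noting 0 appears from a-a):
A - A = {-7, -5, -2, 0, 2, 5, 7}
|A - A| = 7

A - A = {-7, -5, -2, 0, 2, 5, 7}


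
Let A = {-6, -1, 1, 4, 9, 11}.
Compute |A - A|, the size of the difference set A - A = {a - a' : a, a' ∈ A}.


A - A = {a - a' : a, a' ∈ A}; |A| = 6.
Bounds: 2|A|-1 ≤ |A - A| ≤ |A|² - |A| + 1, i.e. 11 ≤ |A - A| ≤ 31.
Note: 0 ∈ A - A always (from a - a). The set is symmetric: if d ∈ A - A then -d ∈ A - A.
Enumerate nonzero differences d = a - a' with a > a' (then include -d):
Positive differences: {2, 3, 5, 7, 8, 10, 12, 15, 17}
Full difference set: {0} ∪ (positive diffs) ∪ (negative diffs).
|A - A| = 1 + 2·9 = 19 (matches direct enumeration: 19).

|A - A| = 19


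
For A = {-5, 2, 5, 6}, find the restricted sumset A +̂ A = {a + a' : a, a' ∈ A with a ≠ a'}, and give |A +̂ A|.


Restricted sumset: A +̂ A = {a + a' : a ∈ A, a' ∈ A, a ≠ a'}.
Equivalently, take A + A and drop any sum 2a that is achievable ONLY as a + a for a ∈ A (i.e. sums representable only with equal summands).
Enumerate pairs (a, a') with a < a' (symmetric, so each unordered pair gives one sum; this covers all a ≠ a'):
  -5 + 2 = -3
  -5 + 5 = 0
  -5 + 6 = 1
  2 + 5 = 7
  2 + 6 = 8
  5 + 6 = 11
Collected distinct sums: {-3, 0, 1, 7, 8, 11}
|A +̂ A| = 6
(Reference bound: |A +̂ A| ≥ 2|A| - 3 for |A| ≥ 2, with |A| = 4 giving ≥ 5.)

|A +̂ A| = 6


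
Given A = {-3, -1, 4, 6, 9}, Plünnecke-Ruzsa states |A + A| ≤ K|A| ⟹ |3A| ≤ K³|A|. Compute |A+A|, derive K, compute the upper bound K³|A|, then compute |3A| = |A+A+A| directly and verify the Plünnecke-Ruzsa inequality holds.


|A| = 5.
Step 1: Compute A + A by enumerating all 25 pairs.
A + A = {-6, -4, -2, 1, 3, 5, 6, 8, 10, 12, 13, 15, 18}, so |A + A| = 13.
Step 2: Doubling constant K = |A + A|/|A| = 13/5 = 13/5 ≈ 2.6000.
Step 3: Plünnecke-Ruzsa gives |3A| ≤ K³·|A| = (2.6000)³ · 5 ≈ 87.8800.
Step 4: Compute 3A = A + A + A directly by enumerating all triples (a,b,c) ∈ A³; |3A| = 25.
Step 5: Check 25 ≤ 87.8800? Yes ✓.

K = 13/5, Plünnecke-Ruzsa bound K³|A| ≈ 87.8800, |3A| = 25, inequality holds.


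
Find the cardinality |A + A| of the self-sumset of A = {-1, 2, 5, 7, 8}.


A + A = {a + a' : a, a' ∈ A}; |A| = 5.
General bounds: 2|A| - 1 ≤ |A + A| ≤ |A|(|A|+1)/2, i.e. 9 ≤ |A + A| ≤ 15.
Lower bound 2|A|-1 is attained iff A is an arithmetic progression.
Enumerate sums a + a' for a ≤ a' (symmetric, so this suffices):
a = -1: -1+-1=-2, -1+2=1, -1+5=4, -1+7=6, -1+8=7
a = 2: 2+2=4, 2+5=7, 2+7=9, 2+8=10
a = 5: 5+5=10, 5+7=12, 5+8=13
a = 7: 7+7=14, 7+8=15
a = 8: 8+8=16
Distinct sums: {-2, 1, 4, 6, 7, 9, 10, 12, 13, 14, 15, 16}
|A + A| = 12

|A + A| = 12


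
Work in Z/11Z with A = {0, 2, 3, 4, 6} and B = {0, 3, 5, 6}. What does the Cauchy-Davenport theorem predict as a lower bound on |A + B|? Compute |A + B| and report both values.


Cauchy-Davenport: |A + B| ≥ min(p, |A| + |B| - 1) for A, B nonempty in Z/pZ.
|A| = 5, |B| = 4, p = 11.
CD lower bound = min(11, 5 + 4 - 1) = min(11, 8) = 8.
Compute A + B mod 11 directly:
a = 0: 0+0=0, 0+3=3, 0+5=5, 0+6=6
a = 2: 2+0=2, 2+3=5, 2+5=7, 2+6=8
a = 3: 3+0=3, 3+3=6, 3+5=8, 3+6=9
a = 4: 4+0=4, 4+3=7, 4+5=9, 4+6=10
a = 6: 6+0=6, 6+3=9, 6+5=0, 6+6=1
A + B = {0, 1, 2, 3, 4, 5, 6, 7, 8, 9, 10}, so |A + B| = 11.
Verify: 11 ≥ 8? Yes ✓.

CD lower bound = 8, actual |A + B| = 11.


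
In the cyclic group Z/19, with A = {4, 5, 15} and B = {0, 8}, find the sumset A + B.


Work in Z/19Z: reduce every sum a + b modulo 19.
Enumerate all 6 pairs:
a = 4: 4+0=4, 4+8=12
a = 5: 5+0=5, 5+8=13
a = 15: 15+0=15, 15+8=4
Distinct residues collected: {4, 5, 12, 13, 15}
|A + B| = 5 (out of 19 total residues).

A + B = {4, 5, 12, 13, 15}


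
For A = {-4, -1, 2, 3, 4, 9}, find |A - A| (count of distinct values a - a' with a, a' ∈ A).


A - A = {a - a' : a, a' ∈ A}; |A| = 6.
Bounds: 2|A|-1 ≤ |A - A| ≤ |A|² - |A| + 1, i.e. 11 ≤ |A - A| ≤ 31.
Note: 0 ∈ A - A always (from a - a). The set is symmetric: if d ∈ A - A then -d ∈ A - A.
Enumerate nonzero differences d = a - a' with a > a' (then include -d):
Positive differences: {1, 2, 3, 4, 5, 6, 7, 8, 10, 13}
Full difference set: {0} ∪ (positive diffs) ∪ (negative diffs).
|A - A| = 1 + 2·10 = 21 (matches direct enumeration: 21).

|A - A| = 21


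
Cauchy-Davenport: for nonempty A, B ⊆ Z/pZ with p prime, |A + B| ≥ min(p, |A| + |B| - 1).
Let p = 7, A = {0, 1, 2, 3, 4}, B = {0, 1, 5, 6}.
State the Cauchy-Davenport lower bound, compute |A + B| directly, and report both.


Cauchy-Davenport: |A + B| ≥ min(p, |A| + |B| - 1) for A, B nonempty in Z/pZ.
|A| = 5, |B| = 4, p = 7.
CD lower bound = min(7, 5 + 4 - 1) = min(7, 8) = 7.
Compute A + B mod 7 directly:
a = 0: 0+0=0, 0+1=1, 0+5=5, 0+6=6
a = 1: 1+0=1, 1+1=2, 1+5=6, 1+6=0
a = 2: 2+0=2, 2+1=3, 2+5=0, 2+6=1
a = 3: 3+0=3, 3+1=4, 3+5=1, 3+6=2
a = 4: 4+0=4, 4+1=5, 4+5=2, 4+6=3
A + B = {0, 1, 2, 3, 4, 5, 6}, so |A + B| = 7.
Verify: 7 ≥ 7? Yes ✓.

CD lower bound = 7, actual |A + B| = 7.
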